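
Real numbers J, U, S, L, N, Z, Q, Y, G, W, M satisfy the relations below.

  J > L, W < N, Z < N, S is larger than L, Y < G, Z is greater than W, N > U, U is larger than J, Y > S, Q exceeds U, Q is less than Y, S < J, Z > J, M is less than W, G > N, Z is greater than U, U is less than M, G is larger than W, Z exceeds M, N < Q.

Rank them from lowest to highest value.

Nothing is placed below L, so it is least; from there L < S; S < J; J < U; U < M; M < W; W < Z; Z < N; N < Q; Q < Y; Y < G, each given directly.

L < S < J < U < M < W < Z < N < Q < Y < G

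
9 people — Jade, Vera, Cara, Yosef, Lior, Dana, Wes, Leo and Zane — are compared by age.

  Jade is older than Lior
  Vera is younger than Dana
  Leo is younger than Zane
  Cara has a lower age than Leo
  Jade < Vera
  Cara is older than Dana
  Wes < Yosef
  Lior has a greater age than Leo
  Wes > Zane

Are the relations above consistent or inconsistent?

Chaining the given relations yields Lior < Jade < Vera < Dana < Cara < Leo, so Lior < Leo. But one relation states Leo < Lior. These cannot both hold.

inconsistent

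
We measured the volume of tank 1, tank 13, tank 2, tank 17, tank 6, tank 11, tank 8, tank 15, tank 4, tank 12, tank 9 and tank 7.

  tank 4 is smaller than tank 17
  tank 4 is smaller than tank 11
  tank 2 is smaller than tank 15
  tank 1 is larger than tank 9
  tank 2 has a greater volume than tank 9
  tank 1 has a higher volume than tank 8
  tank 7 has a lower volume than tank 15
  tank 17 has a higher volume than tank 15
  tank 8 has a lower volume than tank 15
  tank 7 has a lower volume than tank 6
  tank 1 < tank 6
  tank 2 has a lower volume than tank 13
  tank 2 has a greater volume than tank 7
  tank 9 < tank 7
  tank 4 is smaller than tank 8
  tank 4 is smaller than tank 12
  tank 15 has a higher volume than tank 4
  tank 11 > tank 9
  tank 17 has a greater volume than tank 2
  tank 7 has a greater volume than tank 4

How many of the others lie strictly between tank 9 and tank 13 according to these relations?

Chaining upward from tank 9 reaches: tank 7, tank 2, tank 15, tank 11, tank 1, tank 6, tank 17.
Chaining downward from tank 13 reaches: tank 4, tank 7, tank 2.
Strictly between tank 9 and tank 13 are those in both lists: tank 7, tank 2 — 2 elements.

2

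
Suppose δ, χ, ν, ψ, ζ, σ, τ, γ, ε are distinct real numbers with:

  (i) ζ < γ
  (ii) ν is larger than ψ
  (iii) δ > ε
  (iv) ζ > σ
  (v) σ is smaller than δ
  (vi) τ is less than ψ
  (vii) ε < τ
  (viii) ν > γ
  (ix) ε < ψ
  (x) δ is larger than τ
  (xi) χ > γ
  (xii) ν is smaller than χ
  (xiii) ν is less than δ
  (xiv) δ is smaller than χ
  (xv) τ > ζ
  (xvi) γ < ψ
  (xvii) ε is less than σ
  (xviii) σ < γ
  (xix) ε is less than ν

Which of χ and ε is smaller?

Link the given pairs in sequence: ε < σ; σ < ζ; ζ < τ; τ < ψ; ψ < ν; ν < δ; δ < χ.
Together: ε < σ < ζ < τ < ψ < ν < δ < χ.
So ε < χ; ε is the smaller of the two.

ε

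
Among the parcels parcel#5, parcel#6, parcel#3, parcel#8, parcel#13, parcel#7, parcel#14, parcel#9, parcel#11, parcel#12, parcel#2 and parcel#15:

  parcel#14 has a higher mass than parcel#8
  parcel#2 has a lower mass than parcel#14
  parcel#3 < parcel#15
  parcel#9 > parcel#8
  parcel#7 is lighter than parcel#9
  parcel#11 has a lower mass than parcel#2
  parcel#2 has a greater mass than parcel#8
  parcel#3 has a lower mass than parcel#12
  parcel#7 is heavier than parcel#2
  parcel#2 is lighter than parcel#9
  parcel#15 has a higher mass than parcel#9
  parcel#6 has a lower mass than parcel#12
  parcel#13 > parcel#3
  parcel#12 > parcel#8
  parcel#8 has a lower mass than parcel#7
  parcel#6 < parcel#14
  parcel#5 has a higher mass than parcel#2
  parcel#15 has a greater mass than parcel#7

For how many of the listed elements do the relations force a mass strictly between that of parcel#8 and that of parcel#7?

Chaining upward from parcel#8 reaches: parcel#2, parcel#5, parcel#14, parcel#9, parcel#15, parcel#12.
Chaining downward from parcel#7 reaches: parcel#11, parcel#2.
Strictly between parcel#8 and parcel#7 are those in both lists: parcel#2 — 1 element.

1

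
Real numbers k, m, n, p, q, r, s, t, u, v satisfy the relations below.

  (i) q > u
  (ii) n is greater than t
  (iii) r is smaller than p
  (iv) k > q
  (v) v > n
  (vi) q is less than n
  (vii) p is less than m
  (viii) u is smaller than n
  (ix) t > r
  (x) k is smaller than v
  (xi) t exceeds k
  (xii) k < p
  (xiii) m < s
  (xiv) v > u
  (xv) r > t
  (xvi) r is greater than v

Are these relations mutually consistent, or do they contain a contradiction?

inconsistent

We have r < t stated directly, yet also t < n < v < r by chaining the others — so t < r. Contradiction.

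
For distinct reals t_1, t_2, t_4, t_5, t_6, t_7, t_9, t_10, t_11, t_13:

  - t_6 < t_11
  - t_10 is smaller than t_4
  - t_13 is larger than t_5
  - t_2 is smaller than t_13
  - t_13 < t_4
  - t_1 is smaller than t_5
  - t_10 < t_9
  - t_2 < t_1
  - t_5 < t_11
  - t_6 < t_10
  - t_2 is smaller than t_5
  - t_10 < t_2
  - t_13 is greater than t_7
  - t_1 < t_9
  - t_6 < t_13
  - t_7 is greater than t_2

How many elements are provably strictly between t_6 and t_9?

3

Chaining upward from t_6 reaches: t_10, t_2, t_1, t_7, t_5, t_11, t_13, t_4.
Chaining downward from t_9 reaches: t_10, t_2, t_1.
Strictly between t_6 and t_9 are those in both lists: t_10, t_2, t_1 — 3 elements.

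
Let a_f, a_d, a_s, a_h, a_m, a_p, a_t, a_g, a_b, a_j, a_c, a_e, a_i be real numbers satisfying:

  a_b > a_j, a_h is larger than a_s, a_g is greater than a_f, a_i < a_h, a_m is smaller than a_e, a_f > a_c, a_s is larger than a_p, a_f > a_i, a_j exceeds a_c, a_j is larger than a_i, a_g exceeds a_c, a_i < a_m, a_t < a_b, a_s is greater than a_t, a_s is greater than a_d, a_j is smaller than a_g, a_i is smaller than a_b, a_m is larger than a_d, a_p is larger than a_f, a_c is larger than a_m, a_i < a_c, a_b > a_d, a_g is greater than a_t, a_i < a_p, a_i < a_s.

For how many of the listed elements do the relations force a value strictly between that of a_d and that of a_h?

5

Chaining upward from a_d reaches: a_m, a_c, a_f, a_j, a_e, a_p, a_s, a_b, a_g.
Chaining downward from a_h reaches: a_i, a_t, a_m, a_c, a_f, a_p, a_s.
Strictly between a_d and a_h are those in both lists: a_m, a_c, a_f, a_p, a_s — 5 elements.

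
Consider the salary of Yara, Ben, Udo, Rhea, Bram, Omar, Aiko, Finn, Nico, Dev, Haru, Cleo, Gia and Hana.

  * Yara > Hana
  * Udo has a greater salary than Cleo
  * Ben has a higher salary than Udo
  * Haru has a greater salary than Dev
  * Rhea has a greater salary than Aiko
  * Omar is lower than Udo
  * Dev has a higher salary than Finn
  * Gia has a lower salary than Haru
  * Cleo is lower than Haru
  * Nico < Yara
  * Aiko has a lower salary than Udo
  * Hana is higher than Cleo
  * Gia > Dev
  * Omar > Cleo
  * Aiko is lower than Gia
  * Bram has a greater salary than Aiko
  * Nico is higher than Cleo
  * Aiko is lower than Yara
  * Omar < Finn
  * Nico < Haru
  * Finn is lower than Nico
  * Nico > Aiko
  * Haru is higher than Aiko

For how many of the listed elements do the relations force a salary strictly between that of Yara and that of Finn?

Chaining upward from Finn reaches: Nico, Dev, Gia, Haru.
Chaining downward from Yara reaches: Aiko, Cleo, Hana, Omar, Nico.
Strictly between Finn and Yara are those in both lists: Nico — 1 element.

1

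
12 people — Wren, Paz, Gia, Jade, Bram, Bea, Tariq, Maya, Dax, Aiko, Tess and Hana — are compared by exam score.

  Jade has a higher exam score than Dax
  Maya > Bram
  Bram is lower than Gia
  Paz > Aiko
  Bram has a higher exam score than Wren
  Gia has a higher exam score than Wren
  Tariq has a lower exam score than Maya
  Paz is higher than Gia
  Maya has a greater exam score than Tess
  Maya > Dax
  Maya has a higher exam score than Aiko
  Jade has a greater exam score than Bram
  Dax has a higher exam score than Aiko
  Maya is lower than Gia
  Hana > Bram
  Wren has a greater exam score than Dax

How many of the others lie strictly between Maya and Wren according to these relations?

1

Chaining upward from Wren reaches: Bram, Jade, Gia, Paz, Hana.
Chaining downward from Maya reaches: Aiko, Dax, Tess, Tariq, Bram.
Strictly between Wren and Maya are those in both lists: Bram — 1 element.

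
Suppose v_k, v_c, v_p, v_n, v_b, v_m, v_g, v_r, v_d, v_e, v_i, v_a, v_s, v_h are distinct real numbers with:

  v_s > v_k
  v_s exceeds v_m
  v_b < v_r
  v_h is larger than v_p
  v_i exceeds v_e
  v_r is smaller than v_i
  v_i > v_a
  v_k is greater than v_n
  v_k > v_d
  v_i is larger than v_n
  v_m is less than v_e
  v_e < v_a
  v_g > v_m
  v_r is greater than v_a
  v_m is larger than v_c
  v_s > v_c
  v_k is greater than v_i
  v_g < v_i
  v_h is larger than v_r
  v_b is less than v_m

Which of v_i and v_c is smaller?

v_c

Link the given pairs in sequence: v_c < v_m; v_m < v_e; v_e < v_a; v_a < v_r; v_r < v_i.
Together: v_c < v_m < v_e < v_a < v_r < v_i.
So v_c < v_i; v_c is the smaller of the two.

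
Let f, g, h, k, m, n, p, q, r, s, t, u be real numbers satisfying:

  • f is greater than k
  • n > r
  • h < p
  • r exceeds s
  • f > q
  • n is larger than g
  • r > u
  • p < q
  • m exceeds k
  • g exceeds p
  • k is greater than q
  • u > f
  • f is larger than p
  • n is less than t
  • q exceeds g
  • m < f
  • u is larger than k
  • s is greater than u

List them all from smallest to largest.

Nothing is placed below h, so it is least; from there h < p; p < g; g < q; q < k; k < m; m < f; f < u; u < s; s < r; r < n; n < t, each given directly.

h < p < g < q < k < m < f < u < s < r < n < t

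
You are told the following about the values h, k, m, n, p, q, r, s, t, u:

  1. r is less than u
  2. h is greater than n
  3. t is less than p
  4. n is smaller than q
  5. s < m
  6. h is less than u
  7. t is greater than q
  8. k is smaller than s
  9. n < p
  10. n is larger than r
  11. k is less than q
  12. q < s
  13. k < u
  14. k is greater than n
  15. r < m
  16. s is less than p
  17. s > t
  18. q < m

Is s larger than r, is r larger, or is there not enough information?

s

Link the given pairs in sequence: r < n; n < k; k < q; q < t; t < s.
Together: r < n < k < q < t < s.
So s is larger.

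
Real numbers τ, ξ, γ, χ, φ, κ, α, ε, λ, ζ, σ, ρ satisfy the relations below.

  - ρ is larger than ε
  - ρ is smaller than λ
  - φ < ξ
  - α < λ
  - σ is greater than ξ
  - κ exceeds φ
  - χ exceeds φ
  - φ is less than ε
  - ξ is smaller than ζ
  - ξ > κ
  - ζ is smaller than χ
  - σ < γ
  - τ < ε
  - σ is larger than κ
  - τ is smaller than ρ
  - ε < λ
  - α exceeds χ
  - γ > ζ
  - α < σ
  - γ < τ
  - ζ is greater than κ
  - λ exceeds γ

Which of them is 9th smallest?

τ

Piecing the relations together gives one ordering: φ < κ < ξ < ζ < χ < α < σ < γ < τ < ε < ρ < λ.
The 9th smallest is τ.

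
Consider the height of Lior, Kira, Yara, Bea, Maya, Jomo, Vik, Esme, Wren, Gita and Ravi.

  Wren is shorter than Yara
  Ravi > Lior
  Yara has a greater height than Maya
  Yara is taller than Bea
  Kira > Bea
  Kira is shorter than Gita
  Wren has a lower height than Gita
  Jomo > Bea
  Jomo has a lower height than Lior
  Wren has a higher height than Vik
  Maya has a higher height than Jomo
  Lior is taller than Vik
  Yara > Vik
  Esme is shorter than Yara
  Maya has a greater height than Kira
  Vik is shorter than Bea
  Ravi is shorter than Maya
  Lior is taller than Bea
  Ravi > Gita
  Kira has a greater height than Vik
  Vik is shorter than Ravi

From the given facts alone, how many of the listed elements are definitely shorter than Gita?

4

From Gita the given relations immediately reach Wren, Kira.
From those, Vik, Bea — 4 in total.
No other element is forced below Gita by the given relations, so the count is 4.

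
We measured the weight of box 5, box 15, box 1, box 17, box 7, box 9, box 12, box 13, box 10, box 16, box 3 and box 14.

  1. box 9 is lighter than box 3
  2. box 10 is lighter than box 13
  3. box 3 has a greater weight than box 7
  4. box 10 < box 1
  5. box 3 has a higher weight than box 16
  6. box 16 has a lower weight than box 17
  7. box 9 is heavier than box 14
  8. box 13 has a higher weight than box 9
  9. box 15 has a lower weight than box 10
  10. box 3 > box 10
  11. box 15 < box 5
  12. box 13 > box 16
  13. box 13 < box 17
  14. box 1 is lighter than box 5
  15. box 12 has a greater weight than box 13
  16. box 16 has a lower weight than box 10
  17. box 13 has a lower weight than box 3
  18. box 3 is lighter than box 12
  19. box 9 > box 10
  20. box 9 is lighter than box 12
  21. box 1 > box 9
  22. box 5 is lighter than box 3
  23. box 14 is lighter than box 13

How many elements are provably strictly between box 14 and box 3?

Chaining upward from box 14 reaches: box 9, box 13, box 17, box 1, box 5, box 12.
Chaining downward from box 3 reaches: box 15, box 7, box 16, box 10, box 9, box 13, box 1, box 5.
Strictly between box 14 and box 3 are those in both lists: box 9, box 13, box 1, box 5 — 4 elements.

4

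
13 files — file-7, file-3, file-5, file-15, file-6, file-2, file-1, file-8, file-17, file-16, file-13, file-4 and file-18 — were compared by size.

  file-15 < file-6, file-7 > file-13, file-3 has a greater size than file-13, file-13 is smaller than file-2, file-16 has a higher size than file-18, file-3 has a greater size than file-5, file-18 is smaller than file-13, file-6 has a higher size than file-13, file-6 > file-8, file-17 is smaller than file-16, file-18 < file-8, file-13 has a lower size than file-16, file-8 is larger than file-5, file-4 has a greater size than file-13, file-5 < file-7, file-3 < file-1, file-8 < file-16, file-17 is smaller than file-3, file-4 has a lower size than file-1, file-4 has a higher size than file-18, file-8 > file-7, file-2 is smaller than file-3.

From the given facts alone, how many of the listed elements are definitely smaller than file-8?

Directly below file-8: file-5, file-18, file-7.
One step further: file-13 (4 so far).
Nothing else is reachable below file-8; 4 in all.

4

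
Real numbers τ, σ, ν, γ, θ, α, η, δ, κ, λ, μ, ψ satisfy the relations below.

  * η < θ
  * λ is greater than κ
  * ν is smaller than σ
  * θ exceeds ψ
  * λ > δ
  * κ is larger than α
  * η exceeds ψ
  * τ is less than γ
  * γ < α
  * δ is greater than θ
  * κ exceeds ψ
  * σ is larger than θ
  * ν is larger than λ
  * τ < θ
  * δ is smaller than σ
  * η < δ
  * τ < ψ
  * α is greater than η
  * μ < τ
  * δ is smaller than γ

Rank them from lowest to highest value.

Nothing is placed below μ, so it is least; from there μ < τ; τ < ψ; ψ < η; η < θ; θ < δ; δ < γ; γ < α; α < κ; κ < λ; λ < ν; ν < σ, each given directly.

μ < τ < ψ < η < θ < δ < γ < α < κ < λ < ν < σ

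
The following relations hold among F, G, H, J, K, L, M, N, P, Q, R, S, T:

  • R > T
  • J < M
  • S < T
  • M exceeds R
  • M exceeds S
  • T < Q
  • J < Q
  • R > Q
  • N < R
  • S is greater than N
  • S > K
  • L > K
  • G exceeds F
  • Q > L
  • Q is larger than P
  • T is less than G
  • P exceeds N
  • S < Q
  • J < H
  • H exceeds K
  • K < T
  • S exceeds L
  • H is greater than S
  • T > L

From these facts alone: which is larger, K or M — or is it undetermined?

K < L and L < S give K < S.
With S < Q: K < L < S < Q.
Then Q < R extends the chain to R.
Then R < M extends the chain to M.
So M is larger.

M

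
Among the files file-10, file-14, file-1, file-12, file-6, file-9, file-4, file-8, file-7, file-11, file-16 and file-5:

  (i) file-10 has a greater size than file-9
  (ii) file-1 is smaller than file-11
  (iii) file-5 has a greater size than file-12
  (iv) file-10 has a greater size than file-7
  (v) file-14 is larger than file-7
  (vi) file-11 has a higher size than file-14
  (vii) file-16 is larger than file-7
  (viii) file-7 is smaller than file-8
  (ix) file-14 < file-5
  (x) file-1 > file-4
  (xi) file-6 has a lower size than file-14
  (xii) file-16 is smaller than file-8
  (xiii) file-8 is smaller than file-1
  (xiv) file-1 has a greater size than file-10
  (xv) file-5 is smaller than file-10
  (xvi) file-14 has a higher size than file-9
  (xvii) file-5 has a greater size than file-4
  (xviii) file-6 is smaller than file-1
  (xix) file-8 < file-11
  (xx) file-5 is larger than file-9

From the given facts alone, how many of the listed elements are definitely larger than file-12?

Directly above file-12: file-5.
One step further: file-10 (2 so far).
One step further: file-1 (3 so far).
One step further: file-11 (4 so far).
Nothing else is reachable above file-12; 4 in all.

4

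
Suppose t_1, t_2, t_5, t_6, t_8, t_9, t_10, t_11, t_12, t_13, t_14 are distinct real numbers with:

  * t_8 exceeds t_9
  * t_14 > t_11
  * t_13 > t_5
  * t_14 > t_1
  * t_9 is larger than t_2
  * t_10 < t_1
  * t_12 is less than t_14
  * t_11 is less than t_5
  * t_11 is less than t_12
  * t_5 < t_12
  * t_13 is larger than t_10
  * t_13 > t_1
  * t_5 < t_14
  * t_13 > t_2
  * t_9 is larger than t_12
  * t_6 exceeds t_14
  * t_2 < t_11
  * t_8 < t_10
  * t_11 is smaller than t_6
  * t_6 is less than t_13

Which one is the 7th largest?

Piecing the relations together gives one ordering: t_2 < t_11 < t_5 < t_12 < t_9 < t_8 < t_10 < t_1 < t_14 < t_6 < t_13.
Counting 7 from the largest end gives t_9.

t_9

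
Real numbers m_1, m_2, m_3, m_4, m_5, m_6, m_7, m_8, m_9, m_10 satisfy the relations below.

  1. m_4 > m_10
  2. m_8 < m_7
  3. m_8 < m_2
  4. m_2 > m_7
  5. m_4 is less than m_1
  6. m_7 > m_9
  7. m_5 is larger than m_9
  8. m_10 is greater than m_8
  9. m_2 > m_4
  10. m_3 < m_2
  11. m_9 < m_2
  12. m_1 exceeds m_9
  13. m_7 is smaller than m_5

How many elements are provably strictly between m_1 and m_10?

Chaining upward from m_10 reaches: m_4, m_2.
Chaining downward from m_1 reaches: m_8, m_9, m_4.
Strictly between m_10 and m_1 are those in both lists: m_4 — 1 element.

1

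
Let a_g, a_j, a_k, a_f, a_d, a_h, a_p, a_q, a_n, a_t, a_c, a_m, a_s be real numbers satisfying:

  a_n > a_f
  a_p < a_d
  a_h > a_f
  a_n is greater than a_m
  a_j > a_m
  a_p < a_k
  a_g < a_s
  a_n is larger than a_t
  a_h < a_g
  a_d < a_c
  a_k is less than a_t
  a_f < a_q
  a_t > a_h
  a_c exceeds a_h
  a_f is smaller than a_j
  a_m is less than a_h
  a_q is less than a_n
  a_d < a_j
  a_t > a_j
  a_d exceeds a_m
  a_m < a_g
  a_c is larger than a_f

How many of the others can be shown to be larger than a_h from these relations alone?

5

From a_h the given relations immediately reach a_g, a_t, a_c.
From those, a_n, a_s — 5 in total.
Nothing else is reachable above a_h; 5 in all.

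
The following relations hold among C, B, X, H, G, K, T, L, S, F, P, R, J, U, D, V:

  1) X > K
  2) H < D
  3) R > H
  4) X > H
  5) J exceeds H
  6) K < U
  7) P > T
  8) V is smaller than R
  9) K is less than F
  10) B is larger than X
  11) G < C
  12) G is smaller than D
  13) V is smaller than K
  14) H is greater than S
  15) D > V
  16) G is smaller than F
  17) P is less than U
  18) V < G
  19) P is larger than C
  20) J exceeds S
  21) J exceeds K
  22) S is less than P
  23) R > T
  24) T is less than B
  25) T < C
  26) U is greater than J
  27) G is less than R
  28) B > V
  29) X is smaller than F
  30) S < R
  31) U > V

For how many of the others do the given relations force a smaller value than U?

9

Directly below U: V, K, J, P.
One step further: S, T, H, C (8 so far).
One step further: G (9 so far).
Nothing else is reachable below U; 9 in all.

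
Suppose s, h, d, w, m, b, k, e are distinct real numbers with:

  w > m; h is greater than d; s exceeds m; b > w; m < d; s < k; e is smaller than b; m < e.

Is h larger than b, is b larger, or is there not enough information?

Following every chain through b: below b we get m, e, w.
h is not reached, and no chain runs the other way from h to b.
So the given relations leave the order of b and h undetermined.

undetermined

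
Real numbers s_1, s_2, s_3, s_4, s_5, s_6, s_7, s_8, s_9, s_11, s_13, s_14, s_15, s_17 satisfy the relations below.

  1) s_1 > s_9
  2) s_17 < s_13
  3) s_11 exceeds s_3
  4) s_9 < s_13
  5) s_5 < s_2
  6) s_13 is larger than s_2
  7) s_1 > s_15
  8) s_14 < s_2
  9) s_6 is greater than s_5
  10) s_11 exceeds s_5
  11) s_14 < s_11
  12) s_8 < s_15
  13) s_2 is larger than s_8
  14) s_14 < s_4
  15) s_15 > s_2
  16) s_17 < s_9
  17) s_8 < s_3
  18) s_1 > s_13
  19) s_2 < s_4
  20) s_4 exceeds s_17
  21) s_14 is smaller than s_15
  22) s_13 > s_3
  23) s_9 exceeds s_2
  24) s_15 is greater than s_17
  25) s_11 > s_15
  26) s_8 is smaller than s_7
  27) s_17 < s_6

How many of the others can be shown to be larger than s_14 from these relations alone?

7

From s_14 the given relations immediately reach s_2, s_15, s_4, s_11.
From those, s_9, s_13, s_1 — 7 in total.
Nothing else is reachable above s_14; 7 in all.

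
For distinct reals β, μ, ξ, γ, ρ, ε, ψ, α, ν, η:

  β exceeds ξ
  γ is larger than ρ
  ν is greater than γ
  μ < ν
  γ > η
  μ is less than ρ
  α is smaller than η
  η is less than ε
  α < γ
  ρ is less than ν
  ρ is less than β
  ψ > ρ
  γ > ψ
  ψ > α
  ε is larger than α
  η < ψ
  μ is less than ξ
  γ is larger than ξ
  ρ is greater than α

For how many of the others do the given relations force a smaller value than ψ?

Directly below ψ: α, η, ρ.
One step further: μ (4 so far).
Nothing else is reachable below ψ; 4 in all.

4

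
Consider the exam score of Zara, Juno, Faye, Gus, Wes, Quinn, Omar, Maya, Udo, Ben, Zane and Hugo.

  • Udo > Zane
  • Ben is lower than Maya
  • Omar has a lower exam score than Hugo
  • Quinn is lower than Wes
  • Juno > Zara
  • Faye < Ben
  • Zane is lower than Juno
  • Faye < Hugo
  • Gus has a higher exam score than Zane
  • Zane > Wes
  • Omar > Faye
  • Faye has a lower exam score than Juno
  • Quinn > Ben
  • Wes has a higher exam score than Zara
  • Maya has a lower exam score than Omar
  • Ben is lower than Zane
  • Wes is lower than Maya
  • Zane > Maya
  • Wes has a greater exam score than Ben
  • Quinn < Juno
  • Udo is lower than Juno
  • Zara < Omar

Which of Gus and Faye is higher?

Link the given pairs in sequence: Faye < Ben; Ben < Quinn; Quinn < Wes; Wes < Maya; Maya < Zane; Zane < Gus.
Chaining these gives Faye < Ben < Quinn < Wes < Maya < Zane < Gus.
So Faye < Gus; Gus is the higher of the two.

Gus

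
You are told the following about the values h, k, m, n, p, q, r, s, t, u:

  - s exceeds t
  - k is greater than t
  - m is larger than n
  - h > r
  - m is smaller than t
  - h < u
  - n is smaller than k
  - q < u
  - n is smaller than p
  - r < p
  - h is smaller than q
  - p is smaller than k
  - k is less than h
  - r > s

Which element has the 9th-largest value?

The consecutive relations fix a unique order: n < m < t < s < r < p < k < h < q < u.
The 9th largest is m.

m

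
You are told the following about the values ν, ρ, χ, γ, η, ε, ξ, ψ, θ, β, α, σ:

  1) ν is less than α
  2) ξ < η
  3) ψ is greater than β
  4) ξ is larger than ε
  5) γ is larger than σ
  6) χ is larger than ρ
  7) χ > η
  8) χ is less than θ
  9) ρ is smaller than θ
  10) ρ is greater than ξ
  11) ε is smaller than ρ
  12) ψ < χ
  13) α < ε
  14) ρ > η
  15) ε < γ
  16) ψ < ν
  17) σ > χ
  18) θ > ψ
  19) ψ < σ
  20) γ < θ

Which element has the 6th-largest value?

η

Piecing the relations together gives one ordering: β < ψ < ν < α < ε < ξ < η < ρ < χ < σ < γ < θ.
The 6th largest is η.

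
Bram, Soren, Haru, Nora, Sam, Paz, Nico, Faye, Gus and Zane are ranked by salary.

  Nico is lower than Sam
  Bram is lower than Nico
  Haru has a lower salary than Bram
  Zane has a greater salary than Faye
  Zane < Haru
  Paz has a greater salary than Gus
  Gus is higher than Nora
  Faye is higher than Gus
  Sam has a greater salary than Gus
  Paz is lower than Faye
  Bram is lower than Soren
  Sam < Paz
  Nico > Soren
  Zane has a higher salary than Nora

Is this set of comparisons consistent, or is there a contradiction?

Chaining the given relations yields Sam < Paz < Faye < Zane < Haru < Bram < Soren < Nico, so Sam < Nico. But one relation states Nico < Sam. These cannot both hold.

inconsistent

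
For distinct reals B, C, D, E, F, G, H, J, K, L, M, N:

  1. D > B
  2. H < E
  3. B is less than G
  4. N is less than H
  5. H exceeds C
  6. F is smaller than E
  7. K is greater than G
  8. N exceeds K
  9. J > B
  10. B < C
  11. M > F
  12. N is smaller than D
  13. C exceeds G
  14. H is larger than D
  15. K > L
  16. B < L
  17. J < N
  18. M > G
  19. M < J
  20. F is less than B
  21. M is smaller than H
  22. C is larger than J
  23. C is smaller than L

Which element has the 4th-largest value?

Chaining the given pairs: F < B < G < M < J < C < L < K < N < D < H < E.
Counting 4 from the largest end gives N.

N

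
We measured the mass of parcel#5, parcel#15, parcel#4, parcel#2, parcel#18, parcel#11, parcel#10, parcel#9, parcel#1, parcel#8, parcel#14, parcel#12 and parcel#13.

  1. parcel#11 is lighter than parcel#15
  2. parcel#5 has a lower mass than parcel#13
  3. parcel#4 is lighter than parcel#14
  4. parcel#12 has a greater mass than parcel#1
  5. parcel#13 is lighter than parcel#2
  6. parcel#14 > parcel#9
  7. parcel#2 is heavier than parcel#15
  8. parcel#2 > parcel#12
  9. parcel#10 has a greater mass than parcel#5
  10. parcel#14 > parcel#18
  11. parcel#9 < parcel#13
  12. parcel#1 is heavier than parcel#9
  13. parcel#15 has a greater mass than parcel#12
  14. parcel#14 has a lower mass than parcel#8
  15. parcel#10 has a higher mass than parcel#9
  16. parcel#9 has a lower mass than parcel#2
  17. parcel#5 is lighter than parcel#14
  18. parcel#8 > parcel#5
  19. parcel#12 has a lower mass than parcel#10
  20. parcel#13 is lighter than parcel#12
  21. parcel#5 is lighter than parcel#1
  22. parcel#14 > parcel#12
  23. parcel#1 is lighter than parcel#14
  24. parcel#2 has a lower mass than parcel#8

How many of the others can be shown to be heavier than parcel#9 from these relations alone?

8

The elements the relations force above parcel#9 are parcel#13, parcel#1, parcel#12, parcel#15, parcel#14, parcel#2, parcel#10, parcel#8 — no chain reaches any other.
That is 8.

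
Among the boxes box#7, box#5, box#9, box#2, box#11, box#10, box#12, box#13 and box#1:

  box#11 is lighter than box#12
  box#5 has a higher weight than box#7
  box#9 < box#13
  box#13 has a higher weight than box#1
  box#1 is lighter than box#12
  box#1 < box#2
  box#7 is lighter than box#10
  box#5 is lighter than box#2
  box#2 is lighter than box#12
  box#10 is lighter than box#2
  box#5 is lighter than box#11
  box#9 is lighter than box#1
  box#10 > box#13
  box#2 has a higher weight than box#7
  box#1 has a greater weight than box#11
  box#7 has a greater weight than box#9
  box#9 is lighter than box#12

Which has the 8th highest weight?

box#7

Chaining the given pairs: box#9 < box#7 < box#5 < box#11 < box#1 < box#13 < box#10 < box#2 < box#12.
The 8th largest is box#7.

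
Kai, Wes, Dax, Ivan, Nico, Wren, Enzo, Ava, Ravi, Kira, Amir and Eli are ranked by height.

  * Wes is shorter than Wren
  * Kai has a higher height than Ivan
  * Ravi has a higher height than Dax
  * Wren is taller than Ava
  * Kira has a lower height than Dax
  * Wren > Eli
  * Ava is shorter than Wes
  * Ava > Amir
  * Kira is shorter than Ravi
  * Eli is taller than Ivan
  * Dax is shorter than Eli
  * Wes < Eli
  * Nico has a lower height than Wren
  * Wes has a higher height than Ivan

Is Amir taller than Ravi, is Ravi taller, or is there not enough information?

Following every chain through Amir: above Amir we get Ava, Wes, Eli, Wren.
Ravi is not reached, and no chain runs the other way from Ravi to Amir.
So the given relations leave the order of Amir and Ravi undetermined.

undetermined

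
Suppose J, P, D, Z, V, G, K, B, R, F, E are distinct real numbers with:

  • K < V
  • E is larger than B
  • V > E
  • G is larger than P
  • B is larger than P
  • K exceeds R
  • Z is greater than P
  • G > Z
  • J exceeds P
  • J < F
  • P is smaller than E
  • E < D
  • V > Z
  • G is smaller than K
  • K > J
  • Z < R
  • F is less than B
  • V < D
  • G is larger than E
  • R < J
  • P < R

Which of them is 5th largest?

E

Chaining the given pairs: P < Z < R < J < F < B < E < G < K < V < D.
Counting 5 from the largest end gives E.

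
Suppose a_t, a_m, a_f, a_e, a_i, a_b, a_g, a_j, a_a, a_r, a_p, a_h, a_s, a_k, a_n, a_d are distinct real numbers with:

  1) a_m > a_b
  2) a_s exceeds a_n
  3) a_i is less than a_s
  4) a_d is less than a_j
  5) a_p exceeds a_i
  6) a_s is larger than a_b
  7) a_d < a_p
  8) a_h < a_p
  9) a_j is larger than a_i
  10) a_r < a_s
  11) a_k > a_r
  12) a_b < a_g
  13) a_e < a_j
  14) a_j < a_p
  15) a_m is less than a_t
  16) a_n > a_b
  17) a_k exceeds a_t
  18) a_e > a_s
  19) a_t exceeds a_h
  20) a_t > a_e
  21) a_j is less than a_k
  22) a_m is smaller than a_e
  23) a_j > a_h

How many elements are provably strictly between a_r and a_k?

4

The relations place a_r below a_k. An element lies strictly between them when it is forced above a_r and also forced below a_k.
Above a_r: {a_s, a_e, a_t, a_j, a_p}. Below a_k: {a_d, a_i, a_b, a_n, a_h, a_s, a_m, a_e, a_t, a_j}.
Intersection: {a_s, a_e, a_t, a_j} — 4.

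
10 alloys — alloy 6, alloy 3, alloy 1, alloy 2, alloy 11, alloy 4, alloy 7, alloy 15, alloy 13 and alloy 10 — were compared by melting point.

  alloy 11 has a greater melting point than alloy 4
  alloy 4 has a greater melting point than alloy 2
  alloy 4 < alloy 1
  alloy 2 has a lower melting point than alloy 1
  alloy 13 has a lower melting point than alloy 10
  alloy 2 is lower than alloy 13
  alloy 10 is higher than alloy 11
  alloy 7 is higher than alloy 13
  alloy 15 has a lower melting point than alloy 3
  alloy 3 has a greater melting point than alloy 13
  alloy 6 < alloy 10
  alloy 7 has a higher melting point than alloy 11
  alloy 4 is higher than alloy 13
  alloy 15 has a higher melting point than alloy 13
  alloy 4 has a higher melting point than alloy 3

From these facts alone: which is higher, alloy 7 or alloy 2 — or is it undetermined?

alloy 2 < alloy 13 and alloy 13 < alloy 15 give alloy 2 < alloy 15.
With alloy 15 < alloy 3: alloy 2 < alloy 13 < alloy 15 < alloy 3.
With alloy 3 < alloy 4: alloy 2 < alloy 13 < alloy 15 < alloy 3 < alloy 4.
With alloy 4 < alloy 11: alloy 2 < alloy 13 < alloy 15 < alloy 3 < alloy 4 < alloy 11.
Then alloy 11 < alloy 7 extends the chain to alloy 7.
So alloy 7 is higher.

alloy 7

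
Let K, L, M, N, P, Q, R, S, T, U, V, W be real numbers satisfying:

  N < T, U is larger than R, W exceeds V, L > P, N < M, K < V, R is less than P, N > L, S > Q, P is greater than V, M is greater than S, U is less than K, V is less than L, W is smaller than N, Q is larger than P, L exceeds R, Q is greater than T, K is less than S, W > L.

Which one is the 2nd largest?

Chaining the given pairs: R < U < K < V < P < L < W < N < T < Q < S < M.
The 2nd largest is S.

S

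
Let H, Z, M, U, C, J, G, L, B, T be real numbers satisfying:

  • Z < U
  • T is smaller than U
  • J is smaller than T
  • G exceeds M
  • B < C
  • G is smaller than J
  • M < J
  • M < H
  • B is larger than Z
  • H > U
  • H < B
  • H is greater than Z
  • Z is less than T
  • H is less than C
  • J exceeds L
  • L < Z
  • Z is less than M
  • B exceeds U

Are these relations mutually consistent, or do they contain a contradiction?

Every relation is compatible with L < Z < M < G < J < T < U < H < B < C; the set is consistent.

consistent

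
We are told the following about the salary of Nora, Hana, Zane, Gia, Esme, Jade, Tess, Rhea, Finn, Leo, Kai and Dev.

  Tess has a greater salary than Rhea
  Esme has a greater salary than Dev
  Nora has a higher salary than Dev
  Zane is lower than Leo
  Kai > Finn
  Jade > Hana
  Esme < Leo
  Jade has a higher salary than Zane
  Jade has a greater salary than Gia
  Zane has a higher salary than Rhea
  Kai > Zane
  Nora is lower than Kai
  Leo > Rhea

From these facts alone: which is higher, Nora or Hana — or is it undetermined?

undetermined

Following every chain through Nora: above Nora we get Kai; below Nora we get Dev.
Hana is not reached, and no chain runs the other way from Hana to Nora.
So the given relations leave the order of Nora and Hana undetermined.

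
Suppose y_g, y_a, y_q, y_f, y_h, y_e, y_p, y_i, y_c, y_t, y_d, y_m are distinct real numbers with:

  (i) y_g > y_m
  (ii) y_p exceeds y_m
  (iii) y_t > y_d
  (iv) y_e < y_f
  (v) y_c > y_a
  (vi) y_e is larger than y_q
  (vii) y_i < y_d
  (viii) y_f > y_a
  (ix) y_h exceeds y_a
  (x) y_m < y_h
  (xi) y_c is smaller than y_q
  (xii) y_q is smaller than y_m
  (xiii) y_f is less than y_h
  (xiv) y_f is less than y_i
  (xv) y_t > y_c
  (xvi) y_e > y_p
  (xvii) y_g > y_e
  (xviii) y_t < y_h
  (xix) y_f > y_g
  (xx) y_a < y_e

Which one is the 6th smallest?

The consecutive relations fix a unique order: y_a < y_c < y_q < y_m < y_p < y_e < y_g < y_f < y_i < y_d < y_t < y_h.
The 6th smallest is y_e.

y_e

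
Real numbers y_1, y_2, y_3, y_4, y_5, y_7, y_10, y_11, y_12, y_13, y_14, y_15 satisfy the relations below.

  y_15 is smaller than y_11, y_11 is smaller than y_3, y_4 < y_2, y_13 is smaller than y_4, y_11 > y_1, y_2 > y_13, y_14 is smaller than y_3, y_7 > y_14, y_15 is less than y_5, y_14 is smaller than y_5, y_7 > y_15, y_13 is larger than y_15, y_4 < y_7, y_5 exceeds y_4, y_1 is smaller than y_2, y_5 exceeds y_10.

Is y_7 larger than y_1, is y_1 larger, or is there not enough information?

undetermined

Following every chain through y_1: above y_1 we get y_11, y_2, y_3.
y_7 is not reached, and no chain runs the other way from y_7 to y_1.
So the given relations leave the order of y_1 and y_7 undetermined.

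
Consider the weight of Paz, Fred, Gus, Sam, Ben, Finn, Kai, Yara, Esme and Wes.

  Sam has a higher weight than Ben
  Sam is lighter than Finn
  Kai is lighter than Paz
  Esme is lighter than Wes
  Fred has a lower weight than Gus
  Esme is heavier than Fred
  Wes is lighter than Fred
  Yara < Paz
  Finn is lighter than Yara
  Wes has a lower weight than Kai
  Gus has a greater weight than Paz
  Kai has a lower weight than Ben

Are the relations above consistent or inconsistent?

inconsistent

We have Wes < Fred stated directly, yet also Fred < Esme < Wes by chaining the others — so Fred < Wes. Contradiction.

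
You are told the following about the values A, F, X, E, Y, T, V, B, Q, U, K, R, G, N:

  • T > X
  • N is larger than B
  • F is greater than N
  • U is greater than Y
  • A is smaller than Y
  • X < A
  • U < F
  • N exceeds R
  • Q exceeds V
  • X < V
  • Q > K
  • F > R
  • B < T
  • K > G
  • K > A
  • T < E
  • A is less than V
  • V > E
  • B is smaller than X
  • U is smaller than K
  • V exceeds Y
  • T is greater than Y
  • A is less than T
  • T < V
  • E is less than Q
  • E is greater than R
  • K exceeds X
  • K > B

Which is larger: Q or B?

Q

Chaining the given relations: B < X < A < Y < T < E < V < Q.
So B < Q; Q is the larger of the two.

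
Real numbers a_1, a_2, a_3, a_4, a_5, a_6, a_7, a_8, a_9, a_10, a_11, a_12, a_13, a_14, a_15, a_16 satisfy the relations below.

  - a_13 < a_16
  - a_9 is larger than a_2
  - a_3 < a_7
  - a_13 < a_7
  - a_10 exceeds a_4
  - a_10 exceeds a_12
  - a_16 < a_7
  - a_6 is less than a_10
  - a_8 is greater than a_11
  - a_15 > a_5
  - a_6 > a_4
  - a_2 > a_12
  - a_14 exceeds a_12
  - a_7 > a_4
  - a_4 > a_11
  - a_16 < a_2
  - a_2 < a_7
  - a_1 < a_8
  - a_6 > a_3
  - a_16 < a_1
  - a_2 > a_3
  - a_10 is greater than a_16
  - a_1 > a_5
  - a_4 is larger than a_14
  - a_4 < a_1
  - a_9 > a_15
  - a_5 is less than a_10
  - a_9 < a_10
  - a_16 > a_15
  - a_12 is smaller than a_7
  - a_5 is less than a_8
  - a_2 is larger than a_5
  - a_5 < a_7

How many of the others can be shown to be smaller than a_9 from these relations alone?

From a_9 the given relations immediately reach a_15, a_2.
From those, a_5, a_12, a_3, a_16 — 6 in total.
From those, a_13 — 7 in total.
No other element is forced below a_9 by the given relations, so the count is 7.

7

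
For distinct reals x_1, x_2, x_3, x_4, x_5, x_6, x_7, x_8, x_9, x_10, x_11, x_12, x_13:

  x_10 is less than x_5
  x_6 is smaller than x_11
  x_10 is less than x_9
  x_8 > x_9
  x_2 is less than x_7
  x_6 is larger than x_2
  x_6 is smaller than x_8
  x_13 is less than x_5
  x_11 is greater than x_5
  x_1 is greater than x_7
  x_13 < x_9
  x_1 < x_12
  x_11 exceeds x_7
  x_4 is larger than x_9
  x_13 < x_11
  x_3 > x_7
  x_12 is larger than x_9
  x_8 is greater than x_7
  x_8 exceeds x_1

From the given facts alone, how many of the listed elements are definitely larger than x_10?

6

From x_10 the given relations immediately reach x_9, x_5.
From those, x_8, x_11, x_12, x_4 — 6 in total.
No other element is forced above x_10 by the given relations, so the count is 6.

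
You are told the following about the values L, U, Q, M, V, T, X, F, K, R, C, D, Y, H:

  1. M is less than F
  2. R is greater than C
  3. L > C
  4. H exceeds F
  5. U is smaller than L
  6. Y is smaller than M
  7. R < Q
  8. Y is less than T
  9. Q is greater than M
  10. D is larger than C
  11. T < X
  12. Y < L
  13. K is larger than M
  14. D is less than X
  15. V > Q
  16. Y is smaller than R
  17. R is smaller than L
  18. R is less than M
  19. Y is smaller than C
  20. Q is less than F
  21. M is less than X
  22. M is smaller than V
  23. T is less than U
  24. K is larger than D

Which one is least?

Y

C is not least since Y < C; T is not least since Y < T; R is not least since C < R; D is not least since C < D; M is not least since Y < M; U is not least since T < U; Q is not least since R < Q; L is not least since Y < L; K is not least since D < K; V is not least since M < V; F is not least since M < F; H is not least since F < H; X is not least since M < X.
Only Y has nothing below it, so Y is the least.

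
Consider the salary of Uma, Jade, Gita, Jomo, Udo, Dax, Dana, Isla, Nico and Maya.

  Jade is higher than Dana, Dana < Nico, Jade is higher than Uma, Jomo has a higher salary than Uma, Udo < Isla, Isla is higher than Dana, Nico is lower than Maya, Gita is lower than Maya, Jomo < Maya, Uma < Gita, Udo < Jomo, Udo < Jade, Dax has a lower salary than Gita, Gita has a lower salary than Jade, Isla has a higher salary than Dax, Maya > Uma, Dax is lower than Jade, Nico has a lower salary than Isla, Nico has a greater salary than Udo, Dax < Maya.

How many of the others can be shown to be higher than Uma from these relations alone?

From Uma the given relations immediately reach Gita, Jomo, Maya, Jade.
Nothing else is reachable above Uma; 4 in all.

4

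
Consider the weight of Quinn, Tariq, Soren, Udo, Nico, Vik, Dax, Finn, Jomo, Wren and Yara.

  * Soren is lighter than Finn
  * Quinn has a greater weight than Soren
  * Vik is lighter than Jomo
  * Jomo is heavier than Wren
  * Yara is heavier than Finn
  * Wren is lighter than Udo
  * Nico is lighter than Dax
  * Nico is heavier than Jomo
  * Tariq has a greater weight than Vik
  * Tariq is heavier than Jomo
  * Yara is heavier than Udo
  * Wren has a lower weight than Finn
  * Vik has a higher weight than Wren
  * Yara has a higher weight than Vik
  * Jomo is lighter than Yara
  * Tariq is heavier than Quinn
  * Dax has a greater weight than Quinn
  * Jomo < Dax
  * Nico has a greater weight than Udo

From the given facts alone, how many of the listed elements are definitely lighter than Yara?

6

Directly below Yara: Vik, Jomo, Finn, Udo.
One step further: Wren, Soren (6 so far).
Nothing else is reachable below Yara; 6 in all.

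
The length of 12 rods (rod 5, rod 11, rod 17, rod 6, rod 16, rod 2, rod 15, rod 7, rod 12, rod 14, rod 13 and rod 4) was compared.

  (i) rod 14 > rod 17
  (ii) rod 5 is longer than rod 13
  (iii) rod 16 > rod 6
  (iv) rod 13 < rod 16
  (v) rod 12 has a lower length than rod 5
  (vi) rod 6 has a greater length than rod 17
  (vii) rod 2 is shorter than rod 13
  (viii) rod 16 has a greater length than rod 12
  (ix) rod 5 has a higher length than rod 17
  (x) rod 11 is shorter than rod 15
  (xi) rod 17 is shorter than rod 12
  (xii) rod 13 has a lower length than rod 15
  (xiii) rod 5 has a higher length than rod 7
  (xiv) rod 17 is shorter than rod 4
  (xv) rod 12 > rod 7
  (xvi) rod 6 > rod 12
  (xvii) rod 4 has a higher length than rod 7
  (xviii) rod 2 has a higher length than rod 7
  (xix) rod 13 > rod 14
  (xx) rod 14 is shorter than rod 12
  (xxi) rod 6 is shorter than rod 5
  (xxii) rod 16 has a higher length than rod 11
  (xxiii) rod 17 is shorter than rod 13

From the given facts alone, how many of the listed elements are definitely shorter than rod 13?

From rod 13 the given relations immediately reach rod 17, rod 2, rod 14.
From those, rod 7 — 4 in total.
Nothing else is reachable below rod 13; 4 in all.

4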